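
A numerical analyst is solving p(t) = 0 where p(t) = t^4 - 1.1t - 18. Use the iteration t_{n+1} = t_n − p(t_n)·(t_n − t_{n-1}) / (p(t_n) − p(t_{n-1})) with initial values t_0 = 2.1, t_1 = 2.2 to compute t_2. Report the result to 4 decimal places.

2.1223

p(2.1) = -0.861900, p(2.2) = 3.005600
t_2 = 2.200000 − 3.005600·(2.200000 − 2.100000) / (3.005600 − (-0.861900)) = 2.200000 − (0.300560)/(3.867500) = 2.122286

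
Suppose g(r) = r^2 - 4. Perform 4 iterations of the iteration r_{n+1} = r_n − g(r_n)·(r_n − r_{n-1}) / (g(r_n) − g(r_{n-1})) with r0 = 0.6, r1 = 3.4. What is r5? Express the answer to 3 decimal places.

g(0.6) = -3.64000, g(3.4) = 7.56000
r2 = 3.40000 − 7.56000·(3.40000 − 0.60000) / (7.56000 − (-3.64000)) = 3.40000 − (21.16800)/(11.20000) = 1.51000
g(1.51000) = -1.71990
r3 = 1.51000 − (-1.71990)·(1.51000 − 3.40000) / (-1.71990 − 7.56000) = 1.51000 − (3.25061)/(-9.27990) = 1.86029
g(1.86029) = -0.53934
r4 = 1.86029 − (-0.53934)·(1.86029 − 1.51000) / (-0.53934 − (-1.71990)) = 1.86029 − (-0.18892)/(1.18056) = 2.02031
g(2.02031) = 0.08166
r5 = 2.02031 − 0.08166·(2.02031 − 1.86029) / (0.08166 − (-0.53934)) = 2.02031 − (0.01307)/(0.62100) = 1.99927

1.999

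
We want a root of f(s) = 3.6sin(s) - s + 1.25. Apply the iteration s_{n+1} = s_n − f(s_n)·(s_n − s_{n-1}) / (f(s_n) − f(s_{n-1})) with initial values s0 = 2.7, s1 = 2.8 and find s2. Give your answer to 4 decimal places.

f(2.7) = 0.088568, f(2.8) = -0.344043
s2 = 2.800000 − (-0.344043)·(2.800000 − 2.700000) / (-0.344043 − 0.088568) = 2.800000 − (-0.034404)/(-0.432610) = 2.720473

2.7205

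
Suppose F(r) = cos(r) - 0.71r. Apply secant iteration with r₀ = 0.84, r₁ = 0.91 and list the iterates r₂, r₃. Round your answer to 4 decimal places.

0.8881, 0.8883

F(0.84) = 0.071063, F(0.91) = -0.032354
r₂ = 0.910000 − (-0.032354)·(0.910000 − 0.840000) / (-0.032354 − 0.071063) = 0.910000 − (-0.002265)/(-0.103417) = 0.888100
F(0.888100) = 0.000336
r₃ = 0.888100 − 0.000336·(0.888100 − 0.910000) / (0.000336 − (-0.032354)) = 0.888100 − (-0.000007)/(0.032690) = 0.888325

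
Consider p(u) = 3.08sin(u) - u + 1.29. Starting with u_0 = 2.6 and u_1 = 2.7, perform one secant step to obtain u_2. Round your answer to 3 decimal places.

p(2.6) = 0.27774, p(2.7) = -0.09367
u_2 = 2.70000 − (-0.09367)·(2.70000 − 2.60000) / (-0.09367 − 0.27774) = 2.70000 − (-0.00937)/(-0.37141) = 2.67478

2.675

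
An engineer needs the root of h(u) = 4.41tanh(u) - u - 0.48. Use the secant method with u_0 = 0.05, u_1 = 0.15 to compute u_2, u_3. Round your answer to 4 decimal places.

h(0.05) = -0.309684, h(0.15) = 0.026583
u_2 = 0.150000 − 0.026583·(0.150000 − 0.050000) / (0.026583 − (-0.309684)) = 0.150000 − (0.002658)/(0.336267) = 0.142095
h(0.142095) = 0.000359
u_3 = 0.142095 − 0.000359·(0.142095 − 0.150000) / (0.000359 − 0.026583) = 0.142095 − (-0.000003)/(-0.026224) = 0.141986

0.1421, 0.1420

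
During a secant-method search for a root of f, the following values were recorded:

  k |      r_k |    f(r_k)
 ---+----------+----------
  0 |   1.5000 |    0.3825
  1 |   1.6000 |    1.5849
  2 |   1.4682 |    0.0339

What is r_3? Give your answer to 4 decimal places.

1.4653

r_3 = 1.4682 − 0.0339·(1.4682 − 1.6000) / (0.0339 − 1.5849)
   = 1.4682 − (-0.004468)/(-1.551000) = 1.465319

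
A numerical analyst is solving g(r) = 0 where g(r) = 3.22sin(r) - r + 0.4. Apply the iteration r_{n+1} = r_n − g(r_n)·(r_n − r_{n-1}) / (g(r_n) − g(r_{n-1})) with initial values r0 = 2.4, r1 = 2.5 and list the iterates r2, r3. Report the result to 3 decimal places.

g(2.4) = 0.17499, g(2.5) = -0.17292
r2 = 2.50000 − (-0.17292)·(2.50000 − 2.40000) / (-0.17292 − 0.17499) = 2.50000 − (-0.01729)/(-0.34791) = 2.45030
g(2.45030) = 0.00257
r3 = 2.45030 − 0.00257·(2.45030 − 2.50000) / (0.00257 − (-0.17292)) = 2.45030 − (-0.00013)/(0.17549) = 2.45102

2.450, 2.451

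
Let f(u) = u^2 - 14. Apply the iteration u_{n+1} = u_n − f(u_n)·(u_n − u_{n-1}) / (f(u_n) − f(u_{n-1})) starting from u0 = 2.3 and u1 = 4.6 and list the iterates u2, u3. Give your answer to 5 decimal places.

3.56232, 3.72280

f(2.3) = -8.7100000, f(4.6) = 7.1600000
u2 = 4.6000000 − 7.1600000·(4.6000000 − 2.3000000) / (7.1600000 − (-8.7100000)) = 4.6000000 − (16.4680000)/(15.8700000) = 3.5623188
f(3.5623188) = -1.3098845
u3 = 3.5623188 − (-1.3098845)·(3.5623188 − 4.6000000) / (-1.3098845 − 7.1600000) = 3.5623188 − (1.3592424)/(-8.4698845) = 3.7227983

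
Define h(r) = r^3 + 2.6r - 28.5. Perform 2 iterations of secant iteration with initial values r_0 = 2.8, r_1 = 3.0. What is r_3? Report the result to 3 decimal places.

h(2.8) = 0.73200, h(3.0) = 6.30000
r_2 = 3.00000 − 6.30000·(3.00000 − 2.80000) / (6.30000 − 0.73200) = 3.00000 − (1.26000)/(5.56800) = 2.77371
h(2.77371) = 0.05101
r_3 = 2.77371 − 0.05101·(2.77371 − 3.00000) / (0.05101 − 6.30000) = 2.77371 − (-0.01154)/(-6.24899) = 2.77186

2.772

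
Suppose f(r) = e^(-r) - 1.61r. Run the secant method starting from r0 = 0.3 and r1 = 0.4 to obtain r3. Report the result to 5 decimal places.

f(0.3) = 0.2578182, f(0.4) = 0.0263200
r2 = 0.4000000 − 0.0263200·(0.4000000 − 0.3000000) / (0.0263200 − 0.2578182) = 0.4000000 − (0.0026320)/(-0.2314982) = 0.4113694
f(0.4113694) = 0.0004372
r3 = 0.4113694 − 0.0004372·(0.4113694 − 0.4000000) / (0.0004372 − 0.0263200) = 0.4113694 − (0.0000050)/(-0.0258828) = 0.4115615

0.41156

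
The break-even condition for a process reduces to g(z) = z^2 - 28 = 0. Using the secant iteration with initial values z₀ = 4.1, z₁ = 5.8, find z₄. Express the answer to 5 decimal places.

5.29152

g(4.1) = -11.1900000, g(5.8) = 5.6400000
z₂ = 5.8000000 − 5.6400000·(5.8000000 − 4.1000000) / (5.6400000 − (-11.1900000)) = 5.8000000 − (9.5880000)/(16.8300000) = 5.2303030
g(5.2303030) = -0.6439302
z₃ = 5.2303030 − (-0.6439302)·(5.2303030 − 5.8000000) / (-0.6439302 − 5.6400000) = 5.2303030 − (0.3668451)/(-6.2839302) = 5.2886813
g(5.2886813) = -0.0298499
z₄ = 5.2886813 − (-0.0298499)·(5.2886813 − 5.2303030) / (-0.0298499 − (-0.6439302)) = 5.2886813 − (-0.0017426)/(0.6140803) = 5.2915190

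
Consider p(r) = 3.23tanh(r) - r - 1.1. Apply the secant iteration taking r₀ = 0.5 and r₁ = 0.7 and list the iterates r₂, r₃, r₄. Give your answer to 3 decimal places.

p(0.5) = -0.10736, p(0.7) = 0.15211
r₂ = 0.70000 − 0.15211·(0.70000 − 0.50000) / (0.15211 − (-0.10736)) = 0.70000 − (0.03042)/(0.25947) = 0.58275
p(0.58275) = 0.01191
r₃ = 0.58275 − 0.01191·(0.58275 − 0.70000) / (0.01191 − 0.15211) = 0.58275 − (-0.00140)/(-0.14020) = 0.57279
p(0.57279) = -0.00157
r₄ = 0.57279 − (-0.00157)·(0.57279 − 0.58275) / (-0.00157 − 0.01191) = 0.57279 − (0.00002)/(-0.01348) = 0.57395

0.583, 0.573, 0.574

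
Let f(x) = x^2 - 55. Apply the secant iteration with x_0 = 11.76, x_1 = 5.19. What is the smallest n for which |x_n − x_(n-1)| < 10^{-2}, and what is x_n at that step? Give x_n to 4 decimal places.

n = 5, x_n = 7.4162

f(11.76) = 83.297600, f(5.19) = -28.063900
x_2 = 5.190000 − (-28.063900)·(-6.570000)/(-111.361500) = 6.845687;  |Δ| = 1.655687
f(6.845687) = -8.136565
x_3 = 6.845687 − (-8.136565)·(1.655687)/(19.927335) = 7.521724;  |Δ| = 0.676037
f(7.521724) = 1.576331
x_4 = 7.521724 − 1.576331·(0.676037)/(9.712896) = 7.412008;  |Δ| = 0.109716
f(7.412008) = -0.062134
x_5 = 7.412008 − (-0.062134)·(-0.109716)/(-1.638465) = 7.416169;  |Δ| = 0.004161
|x_5 − x_4| = 0.004161 < 10^{-2}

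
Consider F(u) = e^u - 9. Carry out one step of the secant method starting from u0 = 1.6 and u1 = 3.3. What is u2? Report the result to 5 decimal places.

F(1.6) = -4.0469676, F(3.3) = 18.1126389
u2 = 3.3000000 − 18.1126389·(3.3000000 − 1.6000000) / (18.1126389 − (-4.0469676)) = 3.3000000 − (30.7914862)/(22.1596065) = 1.9104678

1.91047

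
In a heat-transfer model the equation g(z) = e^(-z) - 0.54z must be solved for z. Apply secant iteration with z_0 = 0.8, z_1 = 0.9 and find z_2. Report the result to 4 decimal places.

0.8179

g(0.8) = 0.017329, g(0.9) = -0.079430
z_2 = 0.900000 − (-0.079430)·(0.900000 − 0.800000) / (-0.079430 − 0.017329) = 0.900000 − (-0.007943)/(-0.096759) = 0.817909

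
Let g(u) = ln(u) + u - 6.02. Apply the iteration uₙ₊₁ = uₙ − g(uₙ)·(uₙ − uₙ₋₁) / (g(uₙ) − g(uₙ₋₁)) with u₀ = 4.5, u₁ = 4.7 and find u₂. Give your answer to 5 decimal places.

g(4.5) = -0.0159226, g(4.7) = 0.2275625
u₂ = 4.7000000 − 0.2275625·(4.7000000 − 4.5000000) / (0.2275625 − (-0.0159226)) = 4.7000000 − (0.0455125)/(0.2434851) = 4.5130789

4.51308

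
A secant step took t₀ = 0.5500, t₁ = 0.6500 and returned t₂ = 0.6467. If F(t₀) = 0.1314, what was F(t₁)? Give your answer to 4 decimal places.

-0.0045

The secant line through (0.5500, 0.1314) and (0.6500, F(t₁)) crosses zero at t₂ = 0.6467.
So (0.5500, 0.1314), (0.6500, F(t₁)), (0.6467, 0) are collinear:
F(t₁) = 0.1314 · (0.6500 − 0.6467) / (0.5500 − 0.6467) = 0.1314 · (0.003300)/(-0.096700) = -0.004484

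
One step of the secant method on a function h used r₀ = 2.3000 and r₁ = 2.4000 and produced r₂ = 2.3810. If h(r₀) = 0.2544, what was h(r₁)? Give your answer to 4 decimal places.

-0.0597

The secant line through (2.3000, 0.2544) and (2.4000, h(r₁)) crosses zero at r₂ = 2.3810.
So (2.3000, 0.2544), (2.4000, h(r₁)), (2.3810, 0) are collinear:
h(r₁) = 0.2544 · (2.4000 − 2.3810) / (2.3000 − 2.3810) = 0.2544 · (0.019000)/(-0.081000) = -0.059674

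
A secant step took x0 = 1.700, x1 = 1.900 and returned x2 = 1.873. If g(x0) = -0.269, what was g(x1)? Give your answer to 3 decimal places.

The secant line through (1.700, -0.269) and (1.900, g(x1)) crosses zero at x2 = 1.873.
So (1.700, -0.269), (1.900, g(x1)), (1.873, 0) are collinear:
g(x1) = -0.269 · (1.900 − 1.873) / (1.700 − 1.873) = -0.269 · (0.02700)/(-0.17300) = 0.04198

0.042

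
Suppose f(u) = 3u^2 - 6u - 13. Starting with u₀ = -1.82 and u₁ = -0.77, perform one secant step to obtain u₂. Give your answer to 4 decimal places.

f(-1.82) = 7.857200, f(-0.77) = -6.601300
u₂ = -0.770000 − (-6.601300)·(-0.770000 − (-1.820000)) / (-6.601300 − 7.857200) = -0.770000 − (-6.931365)/(-14.458500) = -1.249397

-1.2494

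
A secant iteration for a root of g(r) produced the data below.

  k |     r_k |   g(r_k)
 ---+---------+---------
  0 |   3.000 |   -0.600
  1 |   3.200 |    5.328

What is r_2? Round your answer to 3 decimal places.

r_2 = 3.200 − 5.328·(3.200 − 3.000) / (5.328 − (-0.600))
   = 3.200 − (1.06560)/(5.92800) = 3.02024

3.020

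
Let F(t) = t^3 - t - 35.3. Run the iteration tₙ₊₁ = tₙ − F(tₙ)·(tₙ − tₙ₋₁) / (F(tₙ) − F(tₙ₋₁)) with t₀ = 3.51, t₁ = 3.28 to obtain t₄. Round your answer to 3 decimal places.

3.382

F(3.51) = 4.43355, F(3.28) = -3.29245
t₂ = 3.28000 − (-3.29245)·(3.28000 − 3.51000) / (-3.29245 − 4.43355) = 3.28000 − (0.75726)/(-7.72600) = 3.37801
F(3.37801) = -0.13154
t₃ = 3.37801 − (-0.13154)·(3.37801 − 3.28000) / (-0.13154 − (-3.29245)) = 3.37801 − (-0.01289)/(3.16091) = 3.38209
F(3.38209) = 0.00418
t₄ = 3.38209 − 0.00418·(3.38209 − 3.37801) / (0.00418 − (-0.13154)) = 3.38209 − (0.00002)/(0.13572) = 3.38197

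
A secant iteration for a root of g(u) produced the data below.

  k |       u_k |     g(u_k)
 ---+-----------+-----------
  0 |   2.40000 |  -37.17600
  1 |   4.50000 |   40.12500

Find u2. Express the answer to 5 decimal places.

u2 = 4.50000 − 40.12500·(4.50000 − 2.40000) / (40.12500 − (-37.17600))
   = 4.50000 − (84.2625000)/(77.3010000) = 3.4099430

3.40994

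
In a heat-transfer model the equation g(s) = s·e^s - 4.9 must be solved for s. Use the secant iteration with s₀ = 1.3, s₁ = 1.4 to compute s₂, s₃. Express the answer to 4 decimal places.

g(1.3) = -0.129914, g(1.4) = 0.777280
s₂ = 1.400000 − 0.777280·(1.400000 − 1.300000) / (0.777280 − (-0.129914)) = 1.400000 − (0.077728)/(0.907194) = 1.314320
g(1.314320) = -0.007809
s₃ = 1.314320 − (-0.007809)·(1.314320 − 1.400000) / (-0.007809 − 0.777280) = 1.314320 − (0.000669)/(-0.785089) = 1.315173

1.3143, 1.3152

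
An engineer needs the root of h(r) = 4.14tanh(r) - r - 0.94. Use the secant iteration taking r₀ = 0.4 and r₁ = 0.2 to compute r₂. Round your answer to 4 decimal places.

0.3162

h(0.4) = 0.232989, h(0.2) = -0.322866
r₂ = 0.200000 − (-0.322866)·(0.200000 − 0.400000) / (-0.322866 − 0.232989) = 0.200000 − (0.064573)/(-0.555855) = 0.316169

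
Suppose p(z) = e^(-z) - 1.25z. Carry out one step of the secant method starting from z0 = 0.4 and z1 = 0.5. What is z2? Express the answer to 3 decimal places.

p(0.4) = 0.17032, p(0.5) = -0.01847
z2 = 0.50000 − (-0.01847)·(0.50000 − 0.40000) / (-0.01847 − 0.17032) = 0.50000 − (-0.00185)/(-0.18879) = 0.49022

0.490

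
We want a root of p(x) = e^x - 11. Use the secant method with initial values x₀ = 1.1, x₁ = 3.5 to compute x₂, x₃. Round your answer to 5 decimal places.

1.73730, 2.07900

p(1.1) = -7.9958340, p(3.5) = 22.1154520
x₂ = 3.5000000 − 22.1154520·(3.5000000 − 1.1000000) / (22.1154520 − (-7.9958340)) = 3.5000000 − (53.0770847)/(30.1112859) = 1.7373026
p(1.7373026) = -5.3180037
x₃ = 1.7373026 − (-5.3180037)·(1.7373026 − 3.5000000) / (-5.3180037 − 22.1154520) = 1.7373026 − (9.3740312)/(-27.4334557) = 2.0790033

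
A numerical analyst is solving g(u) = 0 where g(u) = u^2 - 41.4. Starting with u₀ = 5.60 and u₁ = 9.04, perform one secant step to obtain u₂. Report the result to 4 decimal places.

6.2858

g(5.60) = -10.040000, g(9.04) = 40.321600
u₂ = 9.040000 − 40.321600·(9.040000 − 5.600000) / (40.321600 − (-10.040000)) = 9.040000 − (138.706304)/(50.361600) = 6.285792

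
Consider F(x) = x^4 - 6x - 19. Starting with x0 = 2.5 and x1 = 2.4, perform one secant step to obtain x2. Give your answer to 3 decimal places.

2.404

F(2.5) = 5.06250, F(2.4) = -0.22240
x2 = 2.40000 − (-0.22240)·(2.40000 − 2.50000) / (-0.22240 − 5.06250) = 2.40000 − (0.02224)/(-5.28490) = 2.40421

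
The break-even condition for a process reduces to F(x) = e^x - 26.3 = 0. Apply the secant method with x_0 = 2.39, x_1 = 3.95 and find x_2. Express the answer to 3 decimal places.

F(2.39) = -15.38651, F(3.95) = 25.63537
x_2 = 3.95000 − 25.63537·(3.95000 − 2.39000) / (25.63537 − (-15.38651)) = 3.95000 − (39.99117)/(41.02187) = 2.97513

2.975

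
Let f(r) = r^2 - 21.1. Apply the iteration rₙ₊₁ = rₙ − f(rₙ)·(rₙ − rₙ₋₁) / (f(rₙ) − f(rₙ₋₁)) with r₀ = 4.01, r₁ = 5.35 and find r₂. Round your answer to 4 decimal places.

f(4.01) = -5.019900, f(5.35) = 7.522500
r₂ = 5.350000 − 7.522500·(5.350000 − 4.010000) / (7.522500 − (-5.019900)) = 5.350000 − (10.080150)/(12.542400) = 4.546314

4.5463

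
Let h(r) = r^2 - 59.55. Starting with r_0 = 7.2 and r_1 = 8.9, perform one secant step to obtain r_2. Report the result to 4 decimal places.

7.6789

h(7.2) = -7.710000, h(8.9) = 19.660000
r_2 = 8.900000 − 19.660000·(8.900000 − 7.200000) / (19.660000 − (-7.710000)) = 8.900000 − (33.422000)/(27.370000) = 7.678882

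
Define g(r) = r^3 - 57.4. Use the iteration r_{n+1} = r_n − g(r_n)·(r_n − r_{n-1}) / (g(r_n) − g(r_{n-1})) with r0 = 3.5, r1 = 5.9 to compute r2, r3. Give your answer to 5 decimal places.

g(3.5) = -14.5250000, g(5.9) = 147.9790000
r2 = 5.9000000 − 147.9790000·(5.9000000 − 3.5000000) / (147.9790000 − (-14.5250000)) = 5.9000000 − (355.1496000)/(162.5040000) = 3.7145178
g(3.7145178) = -6.1484115
r3 = 3.7145178 − (-6.1484115)·(3.7145178 − 5.9000000) / (-6.1484115 − 147.9790000) = 3.7145178 − (13.4372440)/(-154.1274115) = 3.8017005

3.71452, 3.80170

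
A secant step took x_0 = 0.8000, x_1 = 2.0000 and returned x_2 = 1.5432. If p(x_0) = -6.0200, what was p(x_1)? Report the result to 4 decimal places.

3.7001

The secant line through (0.8000, -6.0200) and (2.0000, p(x_1)) crosses zero at x_2 = 1.5432.
So (0.8000, -6.0200), (2.0000, p(x_1)), (1.5432, 0) are collinear:
p(x_1) = -6.0200 · (2.0000 − 1.5432) / (0.8000 − 1.5432) = -6.0200 · (0.456800)/(-0.743200) = 3.700129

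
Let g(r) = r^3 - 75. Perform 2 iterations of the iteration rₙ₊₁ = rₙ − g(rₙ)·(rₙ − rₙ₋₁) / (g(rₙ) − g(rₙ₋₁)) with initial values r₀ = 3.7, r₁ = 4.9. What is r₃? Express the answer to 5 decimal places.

4.20521

g(3.7) = -24.3470000, g(4.9) = 42.6490000
r₂ = 4.9000000 − 42.6490000·(4.9000000 − 3.7000000) / (42.6490000 − (-24.3470000)) = 4.9000000 − (51.1788000)/(66.9960000) = 4.1360917
g(4.1360917) = -4.2428261
r₃ = 4.1360917 − (-4.2428261)·(4.1360917 − 4.9000000) / (-4.2428261 − 42.6490000) = 4.1360917 − (3.2411300)/(-46.8918261) = 4.2052110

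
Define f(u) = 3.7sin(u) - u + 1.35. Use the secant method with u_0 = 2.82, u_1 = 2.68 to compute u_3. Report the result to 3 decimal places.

2.753

f(2.82) = -0.30051, f(2.68) = 0.31789
u_2 = 2.68000 − 0.31789·(2.68000 − 2.82000) / (0.31789 − (-0.30051)) = 2.68000 − (-0.04450)/(0.61840) = 2.75197
f(2.75197) = 0.00345
u_3 = 2.75197 − 0.00345·(2.75197 − 2.68000) / (0.00345 − 0.31789) = 2.75197 − (0.00025)/(-0.31444) = 2.75276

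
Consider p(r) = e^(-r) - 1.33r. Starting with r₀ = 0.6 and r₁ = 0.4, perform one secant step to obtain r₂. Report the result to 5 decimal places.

0.47139

p(0.6) = -0.2491884, p(0.4) = 0.1383200
r₂ = 0.4000000 − 0.1383200·(0.4000000 − 0.6000000) / (0.1383200 − (-0.2491884)) = 0.4000000 − (-0.0276640)/(0.3875084) = 0.4713894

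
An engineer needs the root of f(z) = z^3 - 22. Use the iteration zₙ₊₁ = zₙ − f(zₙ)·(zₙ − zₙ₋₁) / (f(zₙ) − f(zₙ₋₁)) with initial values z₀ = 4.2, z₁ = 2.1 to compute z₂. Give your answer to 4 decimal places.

2.5127

f(4.2) = 52.088000, f(2.1) = -12.739000
z₂ = 2.100000 − (-12.739000)·(2.100000 − 4.200000) / (-12.739000 − 52.088000) = 2.100000 − (26.751900)/(-64.827000) = 2.512666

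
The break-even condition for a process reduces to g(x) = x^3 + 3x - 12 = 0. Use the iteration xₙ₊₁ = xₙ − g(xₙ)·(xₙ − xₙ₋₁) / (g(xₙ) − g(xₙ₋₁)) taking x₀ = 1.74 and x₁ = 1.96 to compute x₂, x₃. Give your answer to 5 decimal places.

1.85386, 1.85868

g(1.74) = -1.5119760, g(1.96) = 1.4095360
x₂ = 1.9600000 − 1.4095360·(1.9600000 − 1.7400000) / (1.4095360 − (-1.5119760)) = 1.9600000 − (0.3100979)/(2.9215120) = 1.8538570
g(1.8538570) = -0.0671190
x₃ = 1.8538570 − (-0.0671190)·(1.8538570 − 1.9600000) / (-0.0671190 − 1.4095360) = 1.8538570 − (0.0071242)/(-1.4766550) = 1.8586816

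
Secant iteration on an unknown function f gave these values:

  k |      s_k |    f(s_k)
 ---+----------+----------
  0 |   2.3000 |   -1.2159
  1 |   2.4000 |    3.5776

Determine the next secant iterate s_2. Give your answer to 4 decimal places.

2.3254

s_2 = 2.4000 − 3.5776·(2.4000 − 2.3000) / (3.5776 − (-1.2159))
   = 2.4000 − (0.357760)/(4.793500) = 2.325366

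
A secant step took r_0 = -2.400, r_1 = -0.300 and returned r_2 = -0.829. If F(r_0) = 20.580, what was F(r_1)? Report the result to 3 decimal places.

The secant line through (-2.400, 20.580) and (-0.300, F(r_1)) crosses zero at r_2 = -0.829.
So (-2.400, 20.580), (-0.300, F(r_1)), (-0.829, 0) are collinear:
F(r_1) = 20.580 · (-0.300 − (-0.829)) / (-2.400 − (-0.829)) = 20.580 · (0.52900)/(-1.57100) = -6.92987

-6.930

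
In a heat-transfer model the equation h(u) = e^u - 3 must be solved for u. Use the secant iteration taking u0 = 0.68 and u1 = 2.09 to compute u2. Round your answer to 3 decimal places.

0.917

h(0.68) = -1.02612, h(2.09) = 5.08492
u2 = 2.09000 − 5.08492·(2.09000 − 0.68000) / (5.08492 − (-1.02612)) = 2.09000 − (7.16973)/(6.11104) = 0.91676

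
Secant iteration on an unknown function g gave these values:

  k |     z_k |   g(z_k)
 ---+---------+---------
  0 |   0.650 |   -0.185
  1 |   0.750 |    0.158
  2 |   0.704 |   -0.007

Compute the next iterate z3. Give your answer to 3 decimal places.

0.706

z3 = 0.704 − (-0.007)·(0.704 − 0.750) / (-0.007 − 0.158)
   = 0.704 − (0.00032)/(-0.16500) = 0.70595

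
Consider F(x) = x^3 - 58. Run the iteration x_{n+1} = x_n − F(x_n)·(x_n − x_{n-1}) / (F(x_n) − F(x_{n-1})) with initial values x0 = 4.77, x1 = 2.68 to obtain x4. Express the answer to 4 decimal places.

F(4.77) = 50.531333, F(2.68) = -38.751168
x2 = 2.680000 − (-38.751168)·(2.680000 − 4.770000) / (-38.751168 − 50.531333) = 2.680000 − (80.989941)/(-89.282501) = 3.587120
F(3.587120) = -11.842985
x3 = 3.587120 − (-11.842985)·(3.587120 − 2.680000) / (-11.842985 − (-38.751168)) = 3.587120 − (-10.743009)/(26.908183) = 3.986367
F(3.986367) = 5.347839
x4 = 3.986367 − 5.347839·(3.986367 − 3.587120) / (5.347839 − (-11.842985)) = 3.986367 − (2.135108)/(17.190824) = 3.862166

3.8622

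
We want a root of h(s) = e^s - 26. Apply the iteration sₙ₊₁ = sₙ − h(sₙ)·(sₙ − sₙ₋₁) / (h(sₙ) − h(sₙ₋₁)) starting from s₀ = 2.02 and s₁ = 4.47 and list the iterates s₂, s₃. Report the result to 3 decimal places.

h(2.02) = -18.46168, h(4.47) = 61.35672
s₂ = 4.47000 − 61.35672·(4.47000 − 2.02000) / (61.35672 − (-18.46168)) = 4.47000 − (150.32397)/(79.81840) = 2.58668
h(2.58668) = -12.71447
s₃ = 2.58668 − (-12.71447)·(2.58668 − 4.47000) / (-12.71447 − 61.35672) = 2.58668 − (23.94548)/(-74.07120) = 2.90995

2.587, 2.910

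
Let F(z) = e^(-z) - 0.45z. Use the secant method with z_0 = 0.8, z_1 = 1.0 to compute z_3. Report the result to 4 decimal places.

F(0.8) = 0.089329, F(1.0) = -0.082121
z_2 = 1.000000 − (-0.082121)·(1.000000 − 0.800000) / (-0.082121 − 0.089329) = 1.000000 − (-0.016424)/(-0.171450) = 0.904204
F(0.904204) = -0.002028
z_3 = 0.904204 − (-0.002028)·(0.904204 − 1.000000) / (-0.002028 − (-0.082121)) = 0.904204 − (0.000194)/(0.080092) = 0.901779

0.9018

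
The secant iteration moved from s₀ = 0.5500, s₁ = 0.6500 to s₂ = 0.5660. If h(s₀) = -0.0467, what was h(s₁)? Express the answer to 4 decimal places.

0.2452

The secant line through (0.5500, -0.0467) and (0.6500, h(s₁)) crosses zero at s₂ = 0.5660.
So (0.5500, -0.0467), (0.6500, h(s₁)), (0.5660, 0) are collinear:
h(s₁) = -0.0467 · (0.6500 − 0.5660) / (0.5500 − 0.5660) = -0.0467 · (0.084000)/(-0.016000) = 0.245175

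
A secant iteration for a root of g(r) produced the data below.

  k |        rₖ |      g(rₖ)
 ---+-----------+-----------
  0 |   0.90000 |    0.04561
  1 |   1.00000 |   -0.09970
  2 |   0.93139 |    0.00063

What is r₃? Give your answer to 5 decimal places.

0.93182

r₃ = 0.93139 − 0.00063·(0.93139 − 1.00000) / (0.00063 − (-0.09970))
   = 0.93139 − (-0.0000432)/(0.1003300) = 0.9318208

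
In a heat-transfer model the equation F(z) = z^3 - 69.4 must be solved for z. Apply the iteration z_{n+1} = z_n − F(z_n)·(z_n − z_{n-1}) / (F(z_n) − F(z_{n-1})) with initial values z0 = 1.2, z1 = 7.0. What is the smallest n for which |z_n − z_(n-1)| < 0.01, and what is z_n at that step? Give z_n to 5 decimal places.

n = 8, z_n = 4.10947

F(1.2) = -67.6720000, F(7.0) = 273.6000000
z2 = 7.0000000 − 273.6000000·(5.8000000)/(341.2720000) = 2.3501020;  |Δ| = 4.6498980
F(2.3501020) = -56.4204355
z3 = 2.3501020 − (-56.4204355)·(-4.6498980)/(-330.0204355) = 3.1450505;  |Δ| = 0.7949486
F(3.1450505) = -38.2912268
z4 = 3.1450505 − (-38.2912268)·(0.7949486)/(18.1292088) = 4.8240844;  |Δ| = 1.6790339
F(4.8240844) = 42.8650820
z5 = 4.8240844 − 42.8650820·(1.6790339)/(81.1563088) = 3.9372535;  |Δ| = 0.8868309
F(3.9372535) = -8.3648342
z6 = 3.9372535 − (-8.3648342)·(-0.8868309)/(-51.2299162) = 4.0820555;  |Δ| = 0.1448020
F(4.0820555) = -1.3799875
z7 = 4.0820555 − (-1.3799875)·(0.1448020)/(6.9848467) = 4.1106638;  |Δ| = 0.0286083
F(4.1106638) = 0.0601766
z8 = 4.1106638 − 0.0601766·(0.0286083)/(1.4401641) = 4.1094684;  |Δ| = 0.0011954
|z8 − z7| = 0.0011954 < 0.01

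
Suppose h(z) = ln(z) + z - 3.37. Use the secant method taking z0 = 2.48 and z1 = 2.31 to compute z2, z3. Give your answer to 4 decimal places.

2.4671, 2.4670

h(2.48) = 0.018259, h(2.31) = -0.222752
z2 = 2.310000 − (-0.222752)·(2.310000 − 2.480000) / (-0.222752 − 0.018259) = 2.310000 − (0.037868)/(-0.241011) = 2.467121
h(2.467121) = 0.000173
z3 = 2.467121 − 0.000173·(2.467121 − 2.310000) / (0.000173 − (-0.222752)) = 2.467121 − (0.000027)/(0.222926) = 2.466999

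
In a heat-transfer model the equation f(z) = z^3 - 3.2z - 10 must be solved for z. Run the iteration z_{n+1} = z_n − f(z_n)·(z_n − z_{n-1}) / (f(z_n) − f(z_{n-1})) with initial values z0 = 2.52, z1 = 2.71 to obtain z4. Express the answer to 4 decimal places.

f(2.52) = -2.060992, f(2.71) = 1.230511
z2 = 2.710000 − 1.230511·(2.710000 − 2.520000) / (1.230511 − (-2.060992)) = 2.710000 − (0.233797)/(3.291503) = 2.638970
f(2.638970) = -0.066496
z3 = 2.638970 − (-0.066496)·(2.638970 − 2.710000) / (-0.066496 − 1.230511) = 2.638970 − (0.004723)/(-1.297007) = 2.642611
f(2.642611) = -0.001961
z4 = 2.642611 − (-0.001961)·(2.642611 − 2.638970) / (-0.001961 − (-0.066496)) = 2.642611 − (-0.000007)/(0.064535) = 2.642722

2.6427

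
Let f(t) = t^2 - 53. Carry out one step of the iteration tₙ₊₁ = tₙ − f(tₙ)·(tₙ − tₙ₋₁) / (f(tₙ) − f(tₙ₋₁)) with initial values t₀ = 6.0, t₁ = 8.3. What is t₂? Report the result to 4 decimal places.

f(6.0) = -17.000000, f(8.3) = 15.890000
t₂ = 8.300000 − 15.890000·(8.300000 − 6.000000) / (15.890000 − (-17.000000)) = 8.300000 − (36.547000)/(32.890000) = 7.188811

7.1888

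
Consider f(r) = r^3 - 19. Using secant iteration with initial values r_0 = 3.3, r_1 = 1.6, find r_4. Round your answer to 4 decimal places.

f(3.3) = 16.937000, f(1.6) = -14.904000
r_2 = 1.600000 − (-14.904000)·(1.600000 − 3.300000) / (-14.904000 − 16.937000) = 1.600000 − (25.336800)/(-31.841000) = 2.395729
f(2.395729) = -5.249675
r_3 = 2.395729 − (-5.249675)·(2.395729 − 1.600000) / (-5.249675 − (-14.904000)) = 2.395729 − (-4.177318)/(9.654325) = 2.828418
f(2.828418) = 3.627187
r_4 = 2.828418 − 3.627187·(2.828418 − 2.395729) / (3.627187 − (-5.249675)) = 2.828418 − (1.569443)/(8.876863) = 2.651616

2.6516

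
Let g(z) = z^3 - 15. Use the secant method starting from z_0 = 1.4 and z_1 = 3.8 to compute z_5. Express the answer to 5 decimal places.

g(1.4) = -12.2560000, g(3.8) = 39.8720000
z_2 = 3.8000000 − 39.8720000·(3.8000000 − 1.4000000) / (39.8720000 − (-12.2560000)) = 3.8000000 − (95.6928000)/(52.1280000) = 1.9642726
g(1.9642726) = -7.4211162
z_3 = 1.9642726 − (-7.4211162)·(1.9642726 − 3.8000000) / (-7.4211162 − 39.8720000) = 1.9642726 − (13.6231466)/(-47.2931162) = 2.2523303
g(2.2523303) = -3.5739474
z_4 = 2.2523303 − (-3.5739474)·(2.2523303 − 1.9642726) / (-3.5739474 − (-7.4211162)) = 2.2523303 − (-1.0295031)/(3.8471688) = 2.5199305
g(2.5199305) = 1.0016831
z_5 = 2.5199305 − 1.0016831·(2.5199305 − 2.2523303) / (1.0016831 − (-3.5739474)) = 2.5199305 − (0.2680506)/(4.5756305) = 2.4613482

2.46135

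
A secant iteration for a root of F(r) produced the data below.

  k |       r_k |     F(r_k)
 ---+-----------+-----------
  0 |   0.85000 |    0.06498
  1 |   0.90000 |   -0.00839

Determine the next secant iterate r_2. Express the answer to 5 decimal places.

0.89428

r_2 = 0.90000 − (-0.00839)·(0.90000 − 0.85000) / (-0.00839 − 0.06498)
   = 0.90000 − (-0.0004195)/(-0.0733700) = 0.8942824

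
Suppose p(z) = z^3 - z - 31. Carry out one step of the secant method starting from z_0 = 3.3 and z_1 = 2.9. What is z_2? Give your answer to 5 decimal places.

3.24126

p(3.3) = 1.6370000, p(2.9) = -9.5110000
z_2 = 2.9000000 − (-9.5110000)·(2.9000000 − 3.3000000) / (-9.5110000 − 1.6370000) = 2.9000000 − (3.8044000)/(-11.1480000) = 3.2412630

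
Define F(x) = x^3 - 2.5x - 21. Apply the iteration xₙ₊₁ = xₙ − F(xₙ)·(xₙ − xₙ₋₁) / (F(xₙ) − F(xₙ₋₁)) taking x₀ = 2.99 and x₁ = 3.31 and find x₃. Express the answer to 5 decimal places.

F(2.99) = -1.7441010, F(3.31) = 6.9896910
x₂ = 3.3100000 − 6.9896910·(3.3100000 − 2.9900000) / (6.9896910 − (-1.7441010)) = 3.3100000 − (2.2367011)/(8.7337920) = 3.0539026
F(3.0539026) = -0.1530794
x₃ = 3.0539026 − (-0.1530794)·(3.0539026 − 3.3100000) / (-0.1530794 − 6.9896910) = 3.0539026 − (0.0392032)/(-7.1427704) = 3.0593912

3.05939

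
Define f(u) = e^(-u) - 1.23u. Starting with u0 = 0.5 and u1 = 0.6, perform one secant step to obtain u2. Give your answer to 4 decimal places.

0.4953

f(0.5) = -0.008469, f(0.6) = -0.189188
u2 = 0.600000 − (-0.189188)·(0.600000 − 0.500000) / (-0.189188 − (-0.008469)) = 0.600000 − (-0.018919)/(-0.180719) = 0.495314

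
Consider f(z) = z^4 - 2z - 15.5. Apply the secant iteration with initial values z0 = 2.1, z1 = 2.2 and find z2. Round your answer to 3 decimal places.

2.107

f(2.1) = -0.25190, f(2.2) = 3.52560
z2 = 2.20000 − 3.52560·(2.20000 − 2.10000) / (3.52560 − (-0.25190)) = 2.20000 − (0.35256)/(3.77750) = 2.10667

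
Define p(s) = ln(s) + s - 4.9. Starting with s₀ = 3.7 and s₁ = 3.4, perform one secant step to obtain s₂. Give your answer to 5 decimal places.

3.61549

p(3.7) = 0.1083328, p(3.4) = -0.2762246
s₂ = 3.4000000 − (-0.2762246)·(3.4000000 − 3.7000000) / (-0.2762246 − 0.1083328) = 3.4000000 − (0.0828674)/(-0.3845574) = 3.6154877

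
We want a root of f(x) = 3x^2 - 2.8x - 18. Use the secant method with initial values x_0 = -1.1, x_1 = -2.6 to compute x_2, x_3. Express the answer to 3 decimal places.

f(-1.1) = -11.29000, f(-2.6) = 9.56000
x_2 = -2.60000 − 9.56000·(-2.60000 − (-1.10000)) / (9.56000 − (-11.29000)) = -2.60000 − (-14.34000)/(20.85000) = -1.91223
f(-1.91223) = -1.67588
x_3 = -1.91223 − (-1.67588)·(-1.91223 − (-2.60000)) / (-1.67588 − 9.56000) = -1.91223 − (-1.15262)/(-11.23588) = -2.01481

-1.912, -2.015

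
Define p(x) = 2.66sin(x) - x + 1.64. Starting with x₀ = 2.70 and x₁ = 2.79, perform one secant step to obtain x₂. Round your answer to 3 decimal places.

2.722

p(2.70) = 0.07683, p(2.79) = -0.23391
x₂ = 2.79000 − (-0.23391)·(2.79000 − 2.70000) / (-0.23391 − 0.07683) = 2.79000 − (-0.02105)/(-0.31074) = 2.72225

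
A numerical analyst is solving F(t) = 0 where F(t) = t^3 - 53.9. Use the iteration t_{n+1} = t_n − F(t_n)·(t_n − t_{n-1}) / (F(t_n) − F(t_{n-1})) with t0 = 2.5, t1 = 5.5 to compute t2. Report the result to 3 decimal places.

F(2.5) = -38.27500, F(5.5) = 112.47500
t2 = 5.50000 − 112.47500·(5.50000 − 2.50000) / (112.47500 − (-38.27500)) = 5.50000 − (337.42500)/(150.75000) = 3.26169

3.262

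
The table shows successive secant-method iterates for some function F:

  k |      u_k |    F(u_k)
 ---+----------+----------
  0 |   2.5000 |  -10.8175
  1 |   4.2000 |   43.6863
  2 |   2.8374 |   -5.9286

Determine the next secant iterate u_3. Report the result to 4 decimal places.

3.0002

u_3 = 2.8374 − (-5.9286)·(2.8374 − 4.2000) / (-5.9286 − 43.6863)
   = 2.8374 − (8.078310)/(-49.614900) = 3.000220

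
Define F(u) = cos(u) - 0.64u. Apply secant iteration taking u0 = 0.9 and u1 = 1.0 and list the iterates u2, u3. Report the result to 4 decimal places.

0.9314, 0.9318

F(0.9) = 0.045610, F(1.0) = -0.099698
u2 = 1.000000 − (-0.099698)·(1.000000 − 0.900000) / (-0.099698 − 0.045610) = 1.000000 − (-0.009970)/(-0.145308) = 0.931389
F(0.931389) = 0.000632
u3 = 0.931389 − 0.000632·(0.931389 − 1.000000) / (0.000632 − (-0.099698)) = 0.931389 − (-0.000043)/(0.100329) = 0.931821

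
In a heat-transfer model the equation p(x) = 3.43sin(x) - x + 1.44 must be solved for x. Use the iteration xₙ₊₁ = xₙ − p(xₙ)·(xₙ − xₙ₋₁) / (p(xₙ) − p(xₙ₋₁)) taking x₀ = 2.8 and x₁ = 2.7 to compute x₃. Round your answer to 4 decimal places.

2.7498

p(2.8) = -0.210991, p(2.7) = 0.205913
x₂ = 2.700000 − 0.205913·(2.700000 − 2.800000) / (0.205913 − (-0.210991)) = 2.700000 − (-0.020591)/(0.416904) = 2.749391
p(2.749391) = 0.001637
x₃ = 2.749391 − 0.001637·(2.749391 − 2.700000) / (0.001637 − 0.205913) = 2.749391 − (0.000081)/(-0.204276) = 2.749787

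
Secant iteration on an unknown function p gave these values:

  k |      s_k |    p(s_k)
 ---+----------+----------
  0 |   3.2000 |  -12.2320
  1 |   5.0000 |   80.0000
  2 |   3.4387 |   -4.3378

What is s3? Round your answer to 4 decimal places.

3.5190

s3 = 3.4387 − (-4.3378)·(3.4387 − 5.0000) / (-4.3378 − 80.0000)
   = 3.4387 − (6.772607)/(-84.337800) = 3.519003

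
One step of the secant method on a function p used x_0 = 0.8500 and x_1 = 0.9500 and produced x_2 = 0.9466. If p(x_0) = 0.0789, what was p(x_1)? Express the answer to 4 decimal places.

-0.0028

The secant line through (0.8500, 0.0789) and (0.9500, p(x_1)) crosses zero at x_2 = 0.9466.
So (0.8500, 0.0789), (0.9500, p(x_1)), (0.9466, 0) are collinear:
p(x_1) = 0.0789 · (0.9500 − 0.9466) / (0.8500 − 0.9466) = 0.0789 · (0.003400)/(-0.096600) = -0.002777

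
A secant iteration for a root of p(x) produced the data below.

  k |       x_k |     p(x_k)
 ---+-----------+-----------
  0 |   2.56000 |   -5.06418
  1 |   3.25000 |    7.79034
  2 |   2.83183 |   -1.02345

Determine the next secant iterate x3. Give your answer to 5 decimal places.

x3 = 2.83183 − (-1.02345)·(2.83183 − 3.25000) / (-1.02345 − 7.79034)
   = 2.83183 − (0.4279761)/(-8.8137900) = 2.8803876

2.88039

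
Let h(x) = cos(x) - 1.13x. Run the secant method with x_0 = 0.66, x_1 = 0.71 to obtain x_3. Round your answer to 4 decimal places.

0.6852

h(0.66) = 0.044192, h(0.71) = -0.043938
x_2 = 0.710000 − (-0.043938)·(0.710000 − 0.660000) / (-0.043938 − 0.044192) = 0.710000 − (-0.002197)/(-0.088130) = 0.685072
h(0.685072) = 0.000242
x_3 = 0.685072 − 0.000242·(0.685072 − 0.710000) / (0.000242 − (-0.043938)) = 0.685072 − (-0.000006)/(0.044180) = 0.685209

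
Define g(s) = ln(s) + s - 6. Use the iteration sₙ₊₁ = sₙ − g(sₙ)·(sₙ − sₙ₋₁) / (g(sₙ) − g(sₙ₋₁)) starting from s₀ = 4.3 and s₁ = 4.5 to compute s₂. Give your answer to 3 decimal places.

4.497

g(4.3) = -0.24138, g(4.5) = 0.00408
s₂ = 4.50000 − 0.00408·(4.50000 − 4.30000) / (0.00408 − (-0.24138)) = 4.50000 − (0.00082)/(0.24546) = 4.49668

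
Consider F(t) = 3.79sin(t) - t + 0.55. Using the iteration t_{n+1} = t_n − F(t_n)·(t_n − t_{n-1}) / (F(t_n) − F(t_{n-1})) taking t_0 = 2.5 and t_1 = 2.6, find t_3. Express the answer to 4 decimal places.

F(2.5) = 0.318209, F(2.6) = -0.096250
t_2 = 2.600000 − (-0.096250)·(2.600000 − 2.500000) / (-0.096250 − 0.318209) = 2.600000 − (-0.009625)/(-0.414459) = 2.576777
F(2.576777) = 0.001859
t_3 = 2.576777 − 0.001859·(2.576777 − 2.600000) / (0.001859 − (-0.096250)) = 2.576777 − (-0.000043)/(0.098109) = 2.577217

2.5772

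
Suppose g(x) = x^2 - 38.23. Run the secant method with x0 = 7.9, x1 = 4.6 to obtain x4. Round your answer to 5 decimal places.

g(7.9) = 24.1800000, g(4.6) = -17.0700000
x2 = 4.6000000 − (-17.0700000)·(4.6000000 − 7.9000000) / (-17.0700000 − 24.1800000) = 4.6000000 − (56.3310000)/(-41.2500000) = 5.9656000
g(5.9656000) = -2.6416166
x3 = 5.9656000 − (-2.6416166)·(5.9656000 − 4.6000000) / (-2.6416166 − (-17.0700000)) = 5.9656000 − (-3.6073917)/(14.4283834) = 6.2156205
g(6.2156205) = 0.4039383
x4 = 6.2156205 − 0.4039383·(6.2156205 − 5.9656000) / (0.4039383 − (-2.6416166)) = 6.2156205 − (0.1009928)/(3.0455549) = 6.1824598

6.18246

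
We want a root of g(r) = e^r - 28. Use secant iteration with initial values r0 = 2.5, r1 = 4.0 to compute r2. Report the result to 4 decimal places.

3.0594

g(2.5) = -15.817506, g(4.0) = 26.598150
r2 = 4.000000 − 26.598150·(4.000000 − 2.500000) / (26.598150 − (-15.817506)) = 4.000000 − (39.897225)/(42.415656) = 3.059375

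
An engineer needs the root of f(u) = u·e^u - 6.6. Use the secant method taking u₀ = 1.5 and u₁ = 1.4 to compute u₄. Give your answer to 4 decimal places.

1.4890

f(1.5) = 0.122534, f(1.4) = -0.922720
u₂ = 1.400000 − (-0.922720)·(1.400000 − 1.500000) / (-0.922720 − 0.122534) = 1.400000 − (0.092272)/(-1.045254) = 1.488277
f(1.488277) = -0.007739
u₃ = 1.488277 − (-0.007739)·(1.488277 − 1.400000) / (-0.007739 − (-0.922720)) = 1.488277 − (-0.000683)/(0.914981) = 1.489024
f(1.489024) = 0.000495
u₄ = 1.489024 − 0.000495·(1.489024 − 1.488277) / (0.000495 − (-0.007739)) = 1.489024 − (0.000000)/(0.008234) = 1.488979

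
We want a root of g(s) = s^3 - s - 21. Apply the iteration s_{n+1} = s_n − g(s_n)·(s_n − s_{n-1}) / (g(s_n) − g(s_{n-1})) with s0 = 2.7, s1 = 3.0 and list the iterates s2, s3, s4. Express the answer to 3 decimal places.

2.872, 2.879, 2.880

g(2.7) = -4.01700, g(3.0) = 3.00000
s2 = 3.00000 − 3.00000·(3.00000 − 2.70000) / (3.00000 − (-4.01700)) = 3.00000 − (0.90000)/(7.01700) = 2.87174
g(2.87174) = -0.18881
s3 = 2.87174 − (-0.18881)·(2.87174 − 3.00000) / (-0.18881 − 3.00000) = 2.87174 − (0.02422)/(-3.18881) = 2.87933
g(2.87933) = -0.00802
s4 = 2.87933 − (-0.00802)·(2.87933 − 2.87174) / (-0.00802 − (-0.18881)) = 2.87933 − (-0.00006)/(0.18079) = 2.87967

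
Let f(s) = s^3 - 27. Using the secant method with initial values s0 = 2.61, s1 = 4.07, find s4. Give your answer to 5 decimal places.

f(2.61) = -9.2204190, f(4.07) = 40.4191430
s2 = 4.0700000 − 40.4191430·(4.0700000 − 2.6100000) / (40.4191430 − (-9.2204190)) = 4.0700000 − (59.0119488)/(49.6395620) = 2.8811912
f(2.8811912) = -3.0824752
s3 = 2.8811912 − (-3.0824752)·(2.8811912 − 4.0700000) / (-3.0824752 − 40.4191430) = 2.8811912 − (3.6644737)/(-43.5016182) = 2.9654288
f(2.9654288) = -0.9227065
s4 = 2.9654288 − (-0.9227065)·(2.9654288 − 2.8811912) / (-0.9227065 − (-3.0824752)) = 2.9654288 − (-0.0777266)/(2.1597687) = 3.0014172

3.00142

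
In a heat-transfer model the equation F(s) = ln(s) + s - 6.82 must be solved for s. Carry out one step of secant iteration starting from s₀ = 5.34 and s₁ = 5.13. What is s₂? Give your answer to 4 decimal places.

F(5.34) = 0.195226, F(5.13) = -0.054894
s₂ = 5.130000 − (-0.054894)·(5.130000 − 5.340000) / (-0.054894 − 0.195226) = 5.130000 − (0.011528)/(-0.250120) = 5.176089

5.1761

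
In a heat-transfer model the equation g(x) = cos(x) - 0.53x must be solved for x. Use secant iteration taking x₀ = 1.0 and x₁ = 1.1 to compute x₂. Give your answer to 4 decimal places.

1.0074

g(1.0) = 0.010302, g(1.1) = -0.129404
x₂ = 1.100000 − (-0.129404)·(1.100000 − 1.000000) / (-0.129404 − 0.010302) = 1.100000 − (-0.012940)/(-0.139706) = 1.007374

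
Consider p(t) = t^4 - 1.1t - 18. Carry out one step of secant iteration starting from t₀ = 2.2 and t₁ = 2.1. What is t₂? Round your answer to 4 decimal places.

2.1223

p(2.2) = 3.005600, p(2.1) = -0.861900
t₂ = 2.100000 − (-0.861900)·(2.100000 − 2.200000) / (-0.861900 − 3.005600) = 2.100000 − (0.086190)/(-3.867500) = 2.122286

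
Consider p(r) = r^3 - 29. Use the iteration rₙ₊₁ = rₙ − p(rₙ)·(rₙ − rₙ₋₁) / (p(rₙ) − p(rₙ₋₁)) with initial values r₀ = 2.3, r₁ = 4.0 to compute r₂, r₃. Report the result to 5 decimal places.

2.85208, 3.01527

p(2.3) = -16.8330000, p(4.0) = 35.0000000
r₂ = 4.0000000 − 35.0000000·(4.0000000 − 2.3000000) / (35.0000000 − (-16.8330000)) = 4.0000000 − (59.5000000)/(51.8330000) = 2.8520827
p(2.8520827) = -5.8000889
r₃ = 2.8520827 − (-5.8000889)·(2.8520827 − 4.0000000) / (-5.8000889 − 35.0000000) = 2.8520827 − (6.6580227)/(-40.8000889) = 3.0152691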